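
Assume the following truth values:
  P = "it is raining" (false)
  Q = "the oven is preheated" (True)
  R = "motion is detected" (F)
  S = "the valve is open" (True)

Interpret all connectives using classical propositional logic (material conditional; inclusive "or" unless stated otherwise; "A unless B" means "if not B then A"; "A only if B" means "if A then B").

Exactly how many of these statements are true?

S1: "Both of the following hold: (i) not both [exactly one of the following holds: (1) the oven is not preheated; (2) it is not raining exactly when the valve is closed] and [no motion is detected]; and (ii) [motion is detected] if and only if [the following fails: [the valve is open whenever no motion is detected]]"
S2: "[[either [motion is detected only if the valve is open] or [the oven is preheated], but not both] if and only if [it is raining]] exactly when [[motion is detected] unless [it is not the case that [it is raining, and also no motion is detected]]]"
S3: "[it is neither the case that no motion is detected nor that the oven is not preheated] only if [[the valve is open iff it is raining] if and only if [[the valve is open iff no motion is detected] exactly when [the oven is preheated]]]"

3

S1: Parsed as ((~Q xor (~P <-> ~S)) nand ~R) & (R <-> ~(~R -> S))

~Q = ~T = F
~P = ~F = T
~S = ~T = F
~P <-> ~S = T <-> F = F
~Q xor (~P <-> ~S) = F xor F = F
~R = ~F = T
(~Q xor (~P <-> ~S)) nand ~R = F nand T = T
~R = ~F = T
~R -> S = T -> T = T
~(~R -> S) = ~T = F
R <-> ~(~R -> S) = F <-> F = T
((~Q xor (~P <-> ~S)) nand ~R) & (R <-> ~(~R -> S)) = T & T = T
Thus S1 is true.

S2: In symbols: (((R -> S) xor Q) <-> P) <-> (R | ~(P & ~R))

R -> S = F -> T = T
(R -> S) xor Q = T xor T = F
((R -> S) xor Q) <-> P = F <-> F = T
~R = ~F = T
P & ~R = F & T = F
~(P & ~R) = ~F = T
R | ~(P & ~R) = F | T = T
(((R -> S) xor Q) <-> P) <-> (R | ~(P & ~R)) = T <-> T = T
So S2 is true.

S3: This is (~R nor ~Q) -> ((S <-> P) <-> ((S <-> ~R) <-> Q)).

~R = ~F = T
~Q = ~T = F
~R nor ~Q = T nor F = F
S <-> P = T <-> F = F
~R = ~F = T
S <-> ~R = T <-> T = T
(S <-> ~R) <-> Q = T <-> T = T
(S <-> P) <-> ((S <-> ~R) <-> Q) = F <-> T = F
(~R nor ~Q) -> ((S <-> P) <-> ((S <-> ~R) <-> Q)) = F -> F = T
So S3 is true.

3 of the 3 statements are true.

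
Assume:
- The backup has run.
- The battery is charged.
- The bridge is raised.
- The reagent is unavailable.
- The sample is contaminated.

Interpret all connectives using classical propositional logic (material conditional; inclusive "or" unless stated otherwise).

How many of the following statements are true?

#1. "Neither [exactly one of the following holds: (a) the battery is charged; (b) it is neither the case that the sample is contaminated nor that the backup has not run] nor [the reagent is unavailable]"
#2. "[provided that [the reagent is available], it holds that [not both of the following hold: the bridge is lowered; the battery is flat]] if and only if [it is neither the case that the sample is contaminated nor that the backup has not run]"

0

Let Q = "the battery is charged" (T), U = "the sample is contaminated" (T), P = "the backup has run" (T), S = "the reagent is available" (F), R = "the bridge is raised" (T).

#1: Parsed as (Q xor (U nor ~P)) nor ~S

~P = ~T = F
U nor ~P = T nor F = F
Q xor (U nor ~P) = T xor F = T
~S = ~F = T
(Q xor (U nor ~P)) nor ~S = T nor T = F
So #1 is false.

#2: This is (S -> (~R nand ~Q)) <-> (U nor ~P).

~R = ~T = F
~Q = ~T = F
~R nand ~Q = F nand F = T
S -> (~R nand ~Q) = F -> T = T
~P = ~T = F
U nor ~P = T nor F = F
(S -> (~R nand ~Q)) <-> (U nor ~P) = T <-> F = F
Hence #2 is false.

True statements: 0 (none).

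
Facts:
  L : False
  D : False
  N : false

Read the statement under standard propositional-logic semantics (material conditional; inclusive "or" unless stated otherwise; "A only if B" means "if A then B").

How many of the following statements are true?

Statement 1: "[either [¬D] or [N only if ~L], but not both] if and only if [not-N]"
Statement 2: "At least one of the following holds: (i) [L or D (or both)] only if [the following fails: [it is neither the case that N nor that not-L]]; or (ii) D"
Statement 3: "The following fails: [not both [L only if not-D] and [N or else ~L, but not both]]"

2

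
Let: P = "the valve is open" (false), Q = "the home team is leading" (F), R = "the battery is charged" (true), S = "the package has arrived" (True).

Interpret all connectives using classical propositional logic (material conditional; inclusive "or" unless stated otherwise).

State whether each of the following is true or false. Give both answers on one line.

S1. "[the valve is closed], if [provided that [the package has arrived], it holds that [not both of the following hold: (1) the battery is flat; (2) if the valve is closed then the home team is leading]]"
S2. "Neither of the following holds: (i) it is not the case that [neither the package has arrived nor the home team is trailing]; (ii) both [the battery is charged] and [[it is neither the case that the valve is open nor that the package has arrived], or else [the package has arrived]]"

S1 true / S2 false

S1: Formalization: (S -> (not R nand (not P -> Q))) -> not P

not R = not True = False
not P = not False = True
not P -> Q = True -> False = False
not R nand (not P -> Q) = False nand False = True
S -> (not R nand (not P -> Q)) = True -> True = True
not P = not False = True
(S -> (not R nand (not P -> Q))) -> not P = True -> True = True
Thus S1 is true.

S2: In symbols: not (S nor not Q) nor (R and ((P nor S) or S))

not Q = not False = True
S nor not Q = True nor True = False
not (S nor not Q) = not False = True
P nor S = False nor True = False
(P nor S) or S = False or True = True
R and ((P nor S) or S) = True and True = True
not (S nor not Q) nor (R and ((P nor S) or S)) = True nor True = False
Thus S2 is false.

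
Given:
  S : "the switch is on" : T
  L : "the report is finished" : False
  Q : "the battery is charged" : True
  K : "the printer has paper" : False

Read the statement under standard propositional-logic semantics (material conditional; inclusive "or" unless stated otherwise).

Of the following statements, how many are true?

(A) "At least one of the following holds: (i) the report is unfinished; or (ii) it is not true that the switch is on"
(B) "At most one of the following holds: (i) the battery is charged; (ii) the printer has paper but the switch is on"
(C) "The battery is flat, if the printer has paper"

3

(A): Formalization: not L or not S

not L = not False = True
not S = not True = False
not L or not S = True or False = True
Thus (A) is true.

(B): Parsed as Q nand (K and S)

K and S = False and True = False
Q nand (K and S) = True nand False = True
Hence (B) is true.

(C): In symbols: K -> not Q

not Q = not True = False
K -> not Q = False -> False = True
So (C) is true.

Count: 3.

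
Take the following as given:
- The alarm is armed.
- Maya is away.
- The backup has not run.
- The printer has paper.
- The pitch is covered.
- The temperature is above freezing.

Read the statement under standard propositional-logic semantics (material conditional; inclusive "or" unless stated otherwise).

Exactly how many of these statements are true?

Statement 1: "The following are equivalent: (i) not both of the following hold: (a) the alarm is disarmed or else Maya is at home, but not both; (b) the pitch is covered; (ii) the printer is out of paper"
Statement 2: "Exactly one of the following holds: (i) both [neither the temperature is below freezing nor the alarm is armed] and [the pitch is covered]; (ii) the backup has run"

0

Let P = "the alarm is armed" (T), Q = "Maya is at home" (F), U = "the pitch is covered" (T), S = "the printer has paper" (T), V = "the temperature is below freezing" (F), R = "the backup has run" (F).

Statement 1: This is ((~P xor Q) nand U) <-> ~S.

~P = ~T = F
~P xor Q = F xor F = F
(~P xor Q) nand U = F nand T = T
~S = ~T = F
((~P xor Q) nand U) <-> ~S = T <-> F = F
Thus Statement 1 is false.

Statement 2: Formalization: ((V nor P) & U) xor R

V nor P = F nor T = F
(V nor P) & U = F & T = F
((V nor P) & U) xor R = F xor F = F
Thus Statement 2 is false.

Count: 0.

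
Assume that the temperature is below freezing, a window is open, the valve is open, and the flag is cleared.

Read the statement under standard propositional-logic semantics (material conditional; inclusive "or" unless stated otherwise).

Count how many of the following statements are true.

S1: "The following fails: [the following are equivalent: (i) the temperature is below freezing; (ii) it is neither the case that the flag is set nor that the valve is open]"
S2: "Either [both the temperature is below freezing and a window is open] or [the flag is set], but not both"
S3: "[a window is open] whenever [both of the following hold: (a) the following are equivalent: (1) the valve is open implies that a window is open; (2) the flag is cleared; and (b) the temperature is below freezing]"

3

Let P = "the temperature is below freezing" (True), S = "the flag is set" (False), R = "the valve is open" (True), Q = "a window is open" (True).

S1: In symbols: not (P iff (S nor R))

S nor R = False nor True = False
P iff (S nor R) = True iff False = False
not (P iff (S nor R)) = not False = True
Hence S1 is true.

S2: Formalization: (P and Q) xor S

P and Q = True and True = True
(P and Q) xor S = True xor False = True
Hence S2 is true.

S3: Formalization: (((R -> Q) iff not S) and P) -> Q

R -> Q = True -> True = True
not S = not False = True
(R -> Q) iff not S = True iff True = True
((R -> Q) iff not S) and P = True and True = True
(((R -> Q) iff not S) and P) -> Q = True -> True = True
Hence S3 is true.

Count: 3.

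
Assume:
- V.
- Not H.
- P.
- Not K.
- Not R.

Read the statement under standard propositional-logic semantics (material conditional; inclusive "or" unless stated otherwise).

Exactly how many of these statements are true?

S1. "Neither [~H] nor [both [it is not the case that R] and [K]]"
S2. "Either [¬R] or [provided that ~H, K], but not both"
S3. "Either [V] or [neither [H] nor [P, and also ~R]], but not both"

2

S1: Parsed as ~H nor (~R & K)

~H = ~F = T
~R = ~F = T
~R & K = T & F = F
~H nor (~R & K) = T nor F = F
Thus S1 is false.

S2: Parsed as ~R xor (~H -> K)

~R = ~F = T
~H = ~F = T
~H -> K = T -> F = F
~R xor (~H -> K) = T xor F = T
Thus S2 is true.

S3: Formalization: V xor (H nor (P & ~R))

~R = ~F = T
P & ~R = T & T = T
H nor (P & ~R) = F nor T = F
V xor (H nor (P & ~R)) = T xor F = T
Hence S3 is true.

2 of the 3 statements are true.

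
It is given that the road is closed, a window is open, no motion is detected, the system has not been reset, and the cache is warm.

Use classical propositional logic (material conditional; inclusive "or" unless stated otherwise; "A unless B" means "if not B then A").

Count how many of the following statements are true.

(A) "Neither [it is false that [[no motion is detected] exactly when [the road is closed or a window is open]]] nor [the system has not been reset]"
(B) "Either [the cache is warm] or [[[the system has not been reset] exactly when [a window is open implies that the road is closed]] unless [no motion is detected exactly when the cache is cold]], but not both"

Let R = "motion is detected" (False), M = "the road is closed" (True), K = "a window is open" (True), L = "the system has been reset" (False), U = "the cache is warm" (True).

(A): In symbols: not (not R iff (M or K)) nor not L

not R = not False = True
M or K = True or True = True
not R iff (M or K) = True iff True = True
not (not R iff (M or K)) = not True = False
not L = not False = True
not (not R iff (M or K)) nor not L = False nor True = False
Thus (A) is false.

(B): This is U xor ((not L iff (K -> M)) or (not R iff not U)).

not L = not False = True
K -> M = True -> True = True
not L iff (K -> M) = True iff True = True
not R = not False = True
not U = not True = False
not R iff not U = True iff False = False
(not L iff (K -> M)) or (not R iff not U) = True or False = True
U xor ((not L iff (K -> M)) or (not R iff not U)) = True xor True = False
So (B) is false.

0 of the 2 statements are true (none).

0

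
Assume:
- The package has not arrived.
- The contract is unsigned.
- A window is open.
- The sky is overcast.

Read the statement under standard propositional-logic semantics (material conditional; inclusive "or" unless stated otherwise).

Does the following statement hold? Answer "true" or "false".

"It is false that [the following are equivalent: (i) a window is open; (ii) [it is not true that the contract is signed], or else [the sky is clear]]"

false

Let K = "a window is open" (T), D = "the contract is signed" (F), L = "the sky is overcast" (T).
This is ~(K <-> (~D | ~L)).

~D = ~F = T
~L = ~T = F
~D | ~L = T | F = T
K <-> (~D | ~L) = T <-> T = T
~(K <-> (~D | ~L)) = ~T = F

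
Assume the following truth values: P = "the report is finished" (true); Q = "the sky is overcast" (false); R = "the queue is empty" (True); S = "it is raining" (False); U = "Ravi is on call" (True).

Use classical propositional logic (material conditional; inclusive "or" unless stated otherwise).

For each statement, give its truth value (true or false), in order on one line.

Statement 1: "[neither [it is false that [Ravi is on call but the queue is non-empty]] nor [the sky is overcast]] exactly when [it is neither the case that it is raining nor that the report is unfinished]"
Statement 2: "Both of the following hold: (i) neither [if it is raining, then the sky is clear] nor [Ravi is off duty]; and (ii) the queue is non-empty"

Statement 1: Formalization: (not (U and not R) nor Q) iff (S nor not P)

not R = not True = False
U and not R = True and False = False
not (U and not R) = not False = True
not (U and not R) nor Q = True nor False = False
not P = not True = False
S nor not P = False nor False = True
(not (U and not R) nor Q) iff (S nor not P) = False iff True = False
Thus Statement 1 is false.

Statement 2: Formalization: ((S -> not Q) nor not U) and not R

not Q = not False = True
S -> not Q = False -> True = True
not U = not True = False
(S -> not Q) nor not U = True nor False = False
not R = not True = False
((S -> not Q) nor not U) and not R = False and False = False
So Statement 2 is false.

Statement 1 false / Statement 2 false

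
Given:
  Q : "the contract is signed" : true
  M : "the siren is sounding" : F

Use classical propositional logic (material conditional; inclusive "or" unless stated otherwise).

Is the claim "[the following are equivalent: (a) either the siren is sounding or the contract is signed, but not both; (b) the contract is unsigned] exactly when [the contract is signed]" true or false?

False

Values: M=F, Q=T.
Parsed as ((M ⊕ Q) ↔ ¬Q) ↔ Q

M ⊕ Q = F ⊕ T = T
¬Q = ¬T = F
(M ⊕ Q) ↔ ¬Q = T ↔ F = F
((M ⊕ Q) ↔ ¬Q) ↔ Q = F ↔ T = F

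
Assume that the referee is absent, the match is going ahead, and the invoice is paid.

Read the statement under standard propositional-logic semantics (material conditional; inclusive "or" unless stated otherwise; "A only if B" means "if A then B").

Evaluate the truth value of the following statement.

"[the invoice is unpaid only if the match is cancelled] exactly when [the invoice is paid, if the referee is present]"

The statement is true.

Let R = "the invoice is paid" (T), Q = "the match is cancelled" (F), P = "the referee is present" (F).
Formalization: (~R -> Q) <-> (P -> R)

~R = ~T = F
~R -> Q = F -> F = T
P -> R = F -> T = T
(~R -> Q) <-> (P -> R) = T <-> T = T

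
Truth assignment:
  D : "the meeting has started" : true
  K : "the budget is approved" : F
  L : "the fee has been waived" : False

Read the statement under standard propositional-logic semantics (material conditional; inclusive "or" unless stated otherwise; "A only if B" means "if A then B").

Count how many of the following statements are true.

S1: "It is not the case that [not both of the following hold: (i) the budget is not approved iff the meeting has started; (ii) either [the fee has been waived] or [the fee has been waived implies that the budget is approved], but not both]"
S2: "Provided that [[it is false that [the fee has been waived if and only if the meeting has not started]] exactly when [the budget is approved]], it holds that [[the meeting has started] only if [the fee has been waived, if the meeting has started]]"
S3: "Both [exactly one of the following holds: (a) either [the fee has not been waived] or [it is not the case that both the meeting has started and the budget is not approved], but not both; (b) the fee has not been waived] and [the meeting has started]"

S1: This is ~((~K <-> D) nand (L xor (L -> K))).

~K = ~F = T
~K <-> D = T <-> T = T
L -> K = F -> F = T
L xor (L -> K) = F xor T = T
(~K <-> D) nand (L xor (L -> K)) = T nand T = F
~((~K <-> D) nand (L xor (L -> K))) = ~F = T
So S1 is true.

S2: In symbols: (~(L <-> ~D) <-> K) -> (D -> (D -> L))

~D = ~T = F
L <-> ~D = F <-> F = T
~(L <-> ~D) = ~T = F
~(L <-> ~D) <-> K = F <-> F = T
D -> L = T -> F = F
D -> (D -> L) = T -> F = F
(~(L <-> ~D) <-> K) -> (D -> (D -> L)) = T -> F = F
Hence S2 is false.

S3: Formalization: ((~L xor (D nand ~K)) xor ~L) & D

~L = ~F = T
~K = ~F = T
D nand ~K = T nand T = F
~L xor (D nand ~K) = T xor F = T
~L = ~F = T
(~L xor (D nand ~K)) xor ~L = T xor T = F
((~L xor (D nand ~K)) xor ~L) & D = F & T = F
So S3 is false.

True statements: 1 (S1).

1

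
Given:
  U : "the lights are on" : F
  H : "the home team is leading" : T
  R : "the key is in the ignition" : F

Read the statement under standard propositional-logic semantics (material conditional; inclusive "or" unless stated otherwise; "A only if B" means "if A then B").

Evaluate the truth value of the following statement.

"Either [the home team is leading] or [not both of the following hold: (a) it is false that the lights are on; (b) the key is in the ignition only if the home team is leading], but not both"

This is H xor (not U nand (R -> H)).

not U = not False = True
R -> H = False -> True = True
not U nand (R -> H) = True nand True = False
H xor (not U nand (R -> H)) = True xor False = True

True.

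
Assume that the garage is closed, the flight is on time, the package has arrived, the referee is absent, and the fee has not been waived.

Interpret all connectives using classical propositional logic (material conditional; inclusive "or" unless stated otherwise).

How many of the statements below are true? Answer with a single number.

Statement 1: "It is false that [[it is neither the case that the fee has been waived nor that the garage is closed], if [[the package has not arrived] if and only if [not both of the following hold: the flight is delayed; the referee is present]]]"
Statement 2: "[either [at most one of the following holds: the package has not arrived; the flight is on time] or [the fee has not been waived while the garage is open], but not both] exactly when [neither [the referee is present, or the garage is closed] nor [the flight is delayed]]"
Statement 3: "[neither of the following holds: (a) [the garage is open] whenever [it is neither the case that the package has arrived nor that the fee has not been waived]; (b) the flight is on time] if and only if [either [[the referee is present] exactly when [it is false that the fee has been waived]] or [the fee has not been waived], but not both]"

Let R = "the package has arrived" (T), Q = "the flight is delayed" (F), S = "the referee is present" (F), U = "the fee has been waived" (F), P = "the garage is closed" (T).

Statement 1: In symbols: ¬((¬R ↔ (Q ↑ S)) → (U ↓ P))

¬R = ¬T = F
Q ↑ S = F ↑ F = T
¬R ↔ (Q ↑ S) = F ↔ T = F
U ↓ P = F ↓ T = F
(¬R ↔ (Q ↑ S)) → (U ↓ P) = F → F = T
¬((¬R ↔ (Q ↑ S)) → (U ↓ P)) = ¬T = F
Thus Statement 1 is false.

Statement 2: Parsed as ((¬R ↑ ¬Q) ⊕ (¬U ∧ ¬P)) ↔ ((S ∨ P) ↓ Q)

¬R = ¬T = F
¬Q = ¬F = T
¬R ↑ ¬Q = F ↑ T = T
¬U = ¬F = T
¬P = ¬T = F
¬U ∧ ¬P = T ∧ F = F
(¬R ↑ ¬Q) ⊕ (¬U ∧ ¬P) = T ⊕ F = T
S ∨ P = F ∨ T = T
(S ∨ P) ↓ Q = T ↓ F = F
((¬R ↑ ¬Q) ⊕ (¬U ∧ ¬P)) ↔ ((S ∨ P) ↓ Q) = T ↔ F = F
So Statement 2 is false.

Statement 3: In symbols: (((R ↓ ¬U) → ¬P) ↓ ¬Q) ↔ ((S ↔ ¬U) ⊕ ¬U)

¬U = ¬F = T
R ↓ ¬U = T ↓ T = F
¬P = ¬T = F
(R ↓ ¬U) → ¬P = F → F = T
¬Q = ¬F = T
((R ↓ ¬U) → ¬P) ↓ ¬Q = T ↓ T = F
¬U = ¬F = T
S ↔ ¬U = F ↔ T = F
¬U = ¬F = T
(S ↔ ¬U) ⊕ ¬U = F ⊕ T = T
(((R ↓ ¬U) → ¬P) ↓ ¬Q) ↔ ((S ↔ ¬U) ⊕ ¬U) = F ↔ T = F
So Statement 3 is false.

0 of the 3 statements are true (none).

0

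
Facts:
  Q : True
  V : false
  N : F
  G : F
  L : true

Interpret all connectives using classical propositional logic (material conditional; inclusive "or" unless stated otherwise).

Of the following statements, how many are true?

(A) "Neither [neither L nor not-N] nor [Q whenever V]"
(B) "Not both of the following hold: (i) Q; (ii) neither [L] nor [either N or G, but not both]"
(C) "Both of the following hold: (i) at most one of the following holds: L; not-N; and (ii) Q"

(A): Parsed as (L nor not N) nor (V -> Q)

not N = not False = True
L nor not N = True nor True = False
V -> Q = False -> True = True
(L nor not N) nor (V -> Q) = False nor True = False
Thus (A) is false.

(B): This is Q nand (L nor (N xor G)).

N xor G = False xor False = False
L nor (N xor G) = True nor False = False
Q nand (L nor (N xor G)) = True nand False = True
Hence (B) is true.

(C): Formalization: (L nand not N) and Q

not N = not False = True
L nand not N = True nand True = False
(L nand not N) and Q = False and True = False
So (C) is false.

Count: 1.

1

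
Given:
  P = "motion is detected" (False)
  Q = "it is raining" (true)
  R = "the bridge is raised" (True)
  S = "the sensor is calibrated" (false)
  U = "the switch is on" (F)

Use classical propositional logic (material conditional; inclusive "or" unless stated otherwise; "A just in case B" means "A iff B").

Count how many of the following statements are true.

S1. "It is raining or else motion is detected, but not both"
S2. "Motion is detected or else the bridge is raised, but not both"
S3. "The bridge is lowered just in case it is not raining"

S1: Parsed as Q xor P

Q xor P = T xor F = T
Hence S1 is true.

S2: Parsed as P xor R

P xor R = F xor T = T
Hence S2 is true.

S3: Parsed as ~R <-> ~Q

~R = ~T = F
~Q = ~T = F
~R <-> ~Q = F <-> F = T
Hence S3 is true.

True statements: 3.

3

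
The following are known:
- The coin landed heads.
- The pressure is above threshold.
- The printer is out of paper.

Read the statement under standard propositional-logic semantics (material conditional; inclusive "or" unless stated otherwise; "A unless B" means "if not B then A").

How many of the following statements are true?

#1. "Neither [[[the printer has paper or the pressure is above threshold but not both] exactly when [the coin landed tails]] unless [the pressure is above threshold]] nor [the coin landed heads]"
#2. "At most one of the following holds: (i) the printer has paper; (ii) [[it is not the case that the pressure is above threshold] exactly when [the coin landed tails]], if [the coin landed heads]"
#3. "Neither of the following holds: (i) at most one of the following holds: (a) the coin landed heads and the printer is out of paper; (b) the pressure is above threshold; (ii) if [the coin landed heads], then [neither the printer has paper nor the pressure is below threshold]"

1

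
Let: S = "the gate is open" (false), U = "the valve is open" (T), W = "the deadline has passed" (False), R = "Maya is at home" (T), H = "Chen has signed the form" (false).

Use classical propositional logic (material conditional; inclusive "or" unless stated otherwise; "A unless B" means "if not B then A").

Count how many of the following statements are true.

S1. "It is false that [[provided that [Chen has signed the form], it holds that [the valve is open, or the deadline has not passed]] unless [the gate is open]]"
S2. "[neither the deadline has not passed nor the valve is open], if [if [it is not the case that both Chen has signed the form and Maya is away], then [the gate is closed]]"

S1: In symbols: ~((H -> (U | ~W)) | S)

~W = ~F = T
U | ~W = T | T = T
H -> (U | ~W) = F -> T = T
(H -> (U | ~W)) | S = T | F = T
~((H -> (U | ~W)) | S) = ~T = F
Hence S1 is false.

S2: This is ((H nand ~R) -> ~S) -> (~W nor U).

~R = ~T = F
H nand ~R = F nand F = T
~S = ~F = T
(H nand ~R) -> ~S = T -> T = T
~W = ~F = T
~W nor U = T nor T = F
((H nand ~R) -> ~S) -> (~W nor U) = T -> F = F
So S2 is false.

Count: 0.

0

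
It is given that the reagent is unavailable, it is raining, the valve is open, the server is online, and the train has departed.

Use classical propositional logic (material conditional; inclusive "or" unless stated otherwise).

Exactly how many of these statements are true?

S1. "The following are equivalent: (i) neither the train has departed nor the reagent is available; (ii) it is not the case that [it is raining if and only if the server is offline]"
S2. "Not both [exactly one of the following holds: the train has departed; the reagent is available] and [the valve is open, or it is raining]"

Let U = "the train has departed" (T), P = "the reagent is available" (F), Q = "it is raining" (T), S = "the server is online" (T), R = "the valve is open" (T).

S1: This is (U ↓ P) ↔ ¬(Q ↔ ¬S).

U ↓ P = T ↓ F = F
¬S = ¬T = F
Q ↔ ¬S = T ↔ F = F
¬(Q ↔ ¬S) = ¬F = T
(U ↓ P) ↔ ¬(Q ↔ ¬S) = F ↔ T = F
So S1 is false.

S2: Formalization: (U ⊕ P) ↑ (R ∨ Q)

U ⊕ P = T ⊕ F = T
R ∨ Q = T ∨ T = T
(U ⊕ P) ↑ (R ∨ Q) = T ↑ T = F
Thus S2 is false.

True statements: 0 (none).

0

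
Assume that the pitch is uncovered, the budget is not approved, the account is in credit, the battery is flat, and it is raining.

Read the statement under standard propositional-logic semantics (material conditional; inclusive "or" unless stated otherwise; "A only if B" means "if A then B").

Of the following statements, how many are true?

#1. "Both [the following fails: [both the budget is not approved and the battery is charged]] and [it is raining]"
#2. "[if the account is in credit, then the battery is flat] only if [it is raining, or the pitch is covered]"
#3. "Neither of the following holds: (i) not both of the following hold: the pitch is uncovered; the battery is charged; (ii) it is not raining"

2

Let W = "the budget is approved" (F), G = "the battery is charged" (F), S = "it is raining" (T), D = "the account is overdrawn" (F), M = "the pitch is covered" (F).

#1: Parsed as ¬(¬W ∧ G) ∧ S

¬W = ¬F = T
¬W ∧ G = T ∧ F = F
¬(¬W ∧ G) = ¬F = T
¬(¬W ∧ G) ∧ S = T ∧ T = T
So #1 is true.

#2: Formalization: (¬D → ¬G) → (S ∨ M)

¬D = ¬F = T
¬G = ¬F = T
¬D → ¬G = T → T = T
S ∨ M = T ∨ F = T
(¬D → ¬G) → (S ∨ M) = T → T = T
So #2 is true.

#3: This is (¬M ↑ G) ↓ ¬S.

¬M = ¬F = T
¬M ↑ G = T ↑ F = T
¬S = ¬T = F
(¬M ↑ G) ↓ ¬S = T ↓ F = F
Thus #3 is false.

2 of the 3 statements are true (#1, #2).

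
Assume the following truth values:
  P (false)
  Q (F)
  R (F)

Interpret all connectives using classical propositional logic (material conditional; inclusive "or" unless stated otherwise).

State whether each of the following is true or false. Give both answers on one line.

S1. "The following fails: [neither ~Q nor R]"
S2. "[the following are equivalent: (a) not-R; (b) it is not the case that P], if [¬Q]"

S1 True, S2 True

S1: In symbols: ¬(¬Q ↓ R)

¬Q = ¬F = T
¬Q ↓ R = T ↓ F = F
¬(¬Q ↓ R) = ¬F = T
Hence S1 is true.

S2: Parsed as ¬Q → (¬R ↔ ¬P)

¬Q = ¬F = T
¬R = ¬F = T
¬P = ¬F = T
¬R ↔ ¬P = T ↔ T = T
¬Q → (¬R ↔ ¬P) = T → T = T
So S2 is true.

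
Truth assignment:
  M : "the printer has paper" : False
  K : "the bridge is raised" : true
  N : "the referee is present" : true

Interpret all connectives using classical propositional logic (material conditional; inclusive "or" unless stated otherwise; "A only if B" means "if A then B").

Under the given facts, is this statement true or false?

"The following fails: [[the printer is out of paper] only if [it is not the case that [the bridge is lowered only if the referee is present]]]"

The statement is true.

Values: M=False, K=True, N=True.
In symbols: not (not M -> not (not K -> N))

not M = not False = True
not K = not True = False
not K -> N = False -> True = True
not (not K -> N) = not True = False
not M -> not (not K -> N) = True -> False = False
not (not M -> not (not K -> N)) = not False = True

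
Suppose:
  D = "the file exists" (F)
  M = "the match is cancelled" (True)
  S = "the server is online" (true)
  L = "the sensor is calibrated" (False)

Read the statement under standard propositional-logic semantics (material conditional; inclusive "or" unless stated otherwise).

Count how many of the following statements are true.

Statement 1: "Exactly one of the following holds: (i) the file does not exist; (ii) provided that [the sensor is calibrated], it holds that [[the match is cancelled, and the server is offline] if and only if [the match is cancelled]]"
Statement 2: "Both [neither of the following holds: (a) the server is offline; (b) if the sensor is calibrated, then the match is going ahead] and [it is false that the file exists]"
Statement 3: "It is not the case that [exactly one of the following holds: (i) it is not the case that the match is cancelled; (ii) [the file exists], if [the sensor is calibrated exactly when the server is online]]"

0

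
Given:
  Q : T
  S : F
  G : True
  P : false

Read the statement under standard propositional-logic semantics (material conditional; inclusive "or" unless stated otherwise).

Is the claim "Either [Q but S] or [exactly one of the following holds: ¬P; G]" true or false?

Values: Q=T, S=F, P=F, G=T.
This is (Q ∧ S) ∨ (¬P ⊕ G).

Q ∧ S = T ∧ F = F
¬P = ¬F = T
¬P ⊕ G = T ⊕ T = F
(Q ∧ S) ∨ (¬P ⊕ G) = F ∨ F = F

false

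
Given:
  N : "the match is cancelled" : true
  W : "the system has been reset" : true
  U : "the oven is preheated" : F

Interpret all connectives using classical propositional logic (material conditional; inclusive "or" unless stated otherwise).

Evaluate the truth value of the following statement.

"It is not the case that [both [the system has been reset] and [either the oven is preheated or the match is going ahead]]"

Formalization: ¬(W ∧ (U ∨ ¬N))

¬N = ¬T = F
U ∨ ¬N = F ∨ F = F
W ∧ (U ∨ ¬N) = T ∧ F = F
¬(W ∧ (U ∨ ¬N)) = ¬F = T

The statement is true.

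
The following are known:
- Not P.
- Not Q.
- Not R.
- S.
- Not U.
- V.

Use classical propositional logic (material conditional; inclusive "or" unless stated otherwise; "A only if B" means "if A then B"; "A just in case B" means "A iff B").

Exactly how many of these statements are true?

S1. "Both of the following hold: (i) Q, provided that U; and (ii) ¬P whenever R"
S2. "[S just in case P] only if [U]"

2

S1: Parsed as (U → Q) ∧ (R → ¬P)

U → Q = F → F = T
¬P = ¬F = T
R → ¬P = F → T = T
(U → Q) ∧ (R → ¬P) = T ∧ T = T
Thus S1 is true.

S2: In symbols: (S ↔ P) → U

S ↔ P = T ↔ F = F
(S ↔ P) → U = F → F = T
Thus S2 is true.

Count: 2.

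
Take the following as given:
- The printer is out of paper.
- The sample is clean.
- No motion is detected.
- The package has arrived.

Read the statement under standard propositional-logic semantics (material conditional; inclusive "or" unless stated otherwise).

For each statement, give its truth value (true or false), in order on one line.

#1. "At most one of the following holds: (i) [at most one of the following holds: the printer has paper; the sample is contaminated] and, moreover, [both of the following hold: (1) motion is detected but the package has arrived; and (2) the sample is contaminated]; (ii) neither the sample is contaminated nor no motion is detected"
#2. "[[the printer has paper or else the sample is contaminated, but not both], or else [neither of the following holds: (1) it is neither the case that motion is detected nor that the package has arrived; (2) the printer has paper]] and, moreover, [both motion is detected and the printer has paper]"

Let H = "the printer has paper" (F), V = "the sample is contaminated" (F), K = "motion is detected" (F), R = "the package has arrived" (T).

#1: This is ((H ↑ V) ∧ ((K ∧ R) ∧ V)) ↑ (V ↓ ¬K).

H ↑ V = F ↑ F = T
K ∧ R = F ∧ T = F
(K ∧ R) ∧ V = F ∧ F = F
(H ↑ V) ∧ ((K ∧ R) ∧ V) = T ∧ F = F
¬K = ¬F = T
V ↓ ¬K = F ↓ T = F
((H ↑ V) ∧ ((K ∧ R) ∧ V)) ↑ (V ↓ ¬K) = F ↑ F = T
Hence #1 is true.

#2: Formalization: ((H ⊕ V) ∨ ((K ↓ R) ↓ H)) ∧ (K ∧ H)

H ⊕ V = F ⊕ F = F
K ↓ R = F ↓ T = F
(K ↓ R) ↓ H = F ↓ F = T
(H ⊕ V) ∨ ((K ↓ R) ↓ H) = F ∨ T = T
K ∧ H = F ∧ F = F
((H ⊕ V) ∨ ((K ↓ R) ↓ H)) ∧ (K ∧ H) = T ∧ F = F
Thus #2 is false.

#1 true; #2 false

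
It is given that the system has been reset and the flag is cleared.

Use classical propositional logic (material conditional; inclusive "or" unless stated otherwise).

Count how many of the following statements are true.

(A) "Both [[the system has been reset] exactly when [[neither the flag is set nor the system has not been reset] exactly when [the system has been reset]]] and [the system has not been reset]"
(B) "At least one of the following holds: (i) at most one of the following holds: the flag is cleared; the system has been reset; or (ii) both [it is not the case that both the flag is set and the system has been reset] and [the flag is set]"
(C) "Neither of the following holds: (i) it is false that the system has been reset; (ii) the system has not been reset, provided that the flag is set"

0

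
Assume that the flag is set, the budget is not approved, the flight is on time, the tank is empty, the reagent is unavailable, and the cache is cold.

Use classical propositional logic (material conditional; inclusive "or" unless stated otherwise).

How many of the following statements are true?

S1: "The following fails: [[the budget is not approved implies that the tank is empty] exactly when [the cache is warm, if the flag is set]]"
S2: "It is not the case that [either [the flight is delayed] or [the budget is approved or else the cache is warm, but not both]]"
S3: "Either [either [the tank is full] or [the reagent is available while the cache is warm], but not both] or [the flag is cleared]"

2

Let Q = "the budget is approved" (False), S = "the tank is full" (False), P = "the flag is set" (True), V = "the cache is warm" (False), R = "the flight is delayed" (False), U = "the reagent is available" (False).

S1: Formalization: not ((not Q -> not S) iff (P -> V))

not Q = not False = True
not S = not False = True
not Q -> not S = True -> True = True
P -> V = True -> False = False
(not Q -> not S) iff (P -> V) = True iff False = False
not ((not Q -> not S) iff (P -> V)) = not False = True
Hence S1 is true.

S2: Parsed as not (R or (Q xor V))

Q xor V = False xor False = False
R or (Q xor V) = False or False = False
not (R or (Q xor V)) = not False = True
Hence S2 is true.

S3: Formalization: (S xor (U and V)) or not P

U and V = False and False = False
S xor (U and V) = False xor False = False
not P = not True = False
(S xor (U and V)) or not P = False or False = False
So S3 is false.

Count: 2.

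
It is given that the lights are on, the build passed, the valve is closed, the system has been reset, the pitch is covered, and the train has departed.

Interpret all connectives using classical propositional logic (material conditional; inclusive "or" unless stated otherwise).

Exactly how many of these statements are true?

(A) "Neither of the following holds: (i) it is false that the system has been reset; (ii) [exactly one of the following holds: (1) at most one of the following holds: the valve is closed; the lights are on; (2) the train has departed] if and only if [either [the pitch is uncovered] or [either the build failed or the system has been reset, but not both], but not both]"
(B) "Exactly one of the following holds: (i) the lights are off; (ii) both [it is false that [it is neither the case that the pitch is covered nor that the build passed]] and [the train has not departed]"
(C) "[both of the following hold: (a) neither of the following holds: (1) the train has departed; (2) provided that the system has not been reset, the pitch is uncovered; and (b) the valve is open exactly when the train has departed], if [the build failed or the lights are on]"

0

Let S = "the system has been reset" (True), R = "the valve is open" (False), P = "the lights are on" (True), V = "the train has departed" (True), U = "the pitch is covered" (True), Q = "the build passed" (True).

(A): This is not S nor (((not R nand P) xor V) iff (not U xor (not Q xor S))).

not S = not True = False
not R = not False = True
not R nand P = True nand True = False
(not R nand P) xor V = False xor True = True
not U = not True = False
not Q = not True = False
not Q xor S = False xor True = True
not U xor (not Q xor S) = False xor True = True
((not R nand P) xor V) iff (not U xor (not Q xor S)) = True iff True = True
not S nor (((not R nand P) xor V) iff (not U xor (not Q xor S))) = False nor True = False
So (A) is false.

(B): Parsed as not P xor (not (U nor Q) and not V)

not P = not True = False
U nor Q = True nor True = False
not (U nor Q) = not False = True
not V = not True = False
not (U nor Q) and not V = True and False = False
not P xor (not (U nor Q) and not V) = False xor False = False
So (B) is false.

(C): Formalization: (not Q or P) -> ((V nor (not S -> not U)) and (R iff V))

not Q = not True = False
not Q or P = False or True = True
not S = not True = False
not U = not True = False
not S -> not U = False -> False = True
V nor (not S -> not U) = True nor True = False
R iff V = False iff True = False
(V nor (not S -> not U)) and (R iff V) = False and False = False
(not Q or P) -> ((V nor (not S -> not U)) and (R iff V)) = True -> False = False
Thus (C) is false.

0 of the 3 statements are true (none).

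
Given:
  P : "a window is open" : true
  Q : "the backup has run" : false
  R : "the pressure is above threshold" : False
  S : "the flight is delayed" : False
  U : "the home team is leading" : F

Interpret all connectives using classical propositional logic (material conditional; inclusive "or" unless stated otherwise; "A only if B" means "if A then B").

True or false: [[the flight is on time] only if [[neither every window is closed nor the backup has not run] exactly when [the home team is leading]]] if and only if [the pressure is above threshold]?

False.

Values: S=False, P=True, Q=False, U=False, R=False.
Parsed as (not S -> ((not P nor not Q) iff U)) iff R

not S = not False = True
not P = not True = False
not Q = not False = True
not P nor not Q = False nor True = False
(not P nor not Q) iff U = False iff False = True
not S -> ((not P nor not Q) iff U) = True -> True = True
(not S -> ((not P nor not Q) iff U)) iff R = True iff False = False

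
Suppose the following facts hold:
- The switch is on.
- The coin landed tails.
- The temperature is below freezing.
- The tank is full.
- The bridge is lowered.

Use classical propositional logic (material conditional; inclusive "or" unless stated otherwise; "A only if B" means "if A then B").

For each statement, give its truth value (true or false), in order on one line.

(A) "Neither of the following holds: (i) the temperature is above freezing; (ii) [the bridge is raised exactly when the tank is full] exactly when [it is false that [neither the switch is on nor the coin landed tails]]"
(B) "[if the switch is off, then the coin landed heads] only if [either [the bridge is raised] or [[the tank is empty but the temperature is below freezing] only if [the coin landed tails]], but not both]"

(A) True, (B) True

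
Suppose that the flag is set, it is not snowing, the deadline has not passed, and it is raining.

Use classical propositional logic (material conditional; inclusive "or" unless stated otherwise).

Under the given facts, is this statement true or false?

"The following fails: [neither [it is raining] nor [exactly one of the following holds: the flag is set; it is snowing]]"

The statement is true.

Let S = "it is raining" (True), P = "the flag is set" (True), Q = "it is snowing" (False).
In symbols: not (S nor (P xor Q))

P xor Q = True xor False = True
S nor (P xor Q) = True nor True = False
not (S nor (P xor Q)) = not False = True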